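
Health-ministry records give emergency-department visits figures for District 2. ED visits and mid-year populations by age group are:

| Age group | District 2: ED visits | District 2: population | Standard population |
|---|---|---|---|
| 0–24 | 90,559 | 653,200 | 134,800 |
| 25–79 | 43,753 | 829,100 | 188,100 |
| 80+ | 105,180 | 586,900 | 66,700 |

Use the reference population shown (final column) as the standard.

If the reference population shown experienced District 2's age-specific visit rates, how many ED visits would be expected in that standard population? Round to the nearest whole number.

40568

Age-specific rates per 1,000 for District 2: 138.639, 52.772, 179.213.
Expected ED visits = Σ (standard pop × age-specific rate ÷ 1,000)
= 134,800×138.639/1,000 + 188,100×52.772/1,000 + 66,700×179.213/1,000
= 18688.54 + 9926.35 + 11953.49 = 40568.39.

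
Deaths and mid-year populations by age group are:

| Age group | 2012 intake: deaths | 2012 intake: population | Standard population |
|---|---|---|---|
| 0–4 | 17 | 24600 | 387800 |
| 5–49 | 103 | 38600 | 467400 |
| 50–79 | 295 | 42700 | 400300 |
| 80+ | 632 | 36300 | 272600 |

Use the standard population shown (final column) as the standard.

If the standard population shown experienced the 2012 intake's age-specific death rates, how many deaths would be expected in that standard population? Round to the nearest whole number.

Age-specific rates per 1000 for the 2012 intake: 0.691, 2.668, 6.909, 17.410.
Expected deaths = Σ (standard pop × age-specific rate ÷ 1000)
= 387800×0.691/1000 + 467400×2.668/1000 + 400300×6.909/1000 + 272600×17.410/1000
= 267.99 + 1247.21 + 2765.54 + 4746.09 = 9026.83.

9027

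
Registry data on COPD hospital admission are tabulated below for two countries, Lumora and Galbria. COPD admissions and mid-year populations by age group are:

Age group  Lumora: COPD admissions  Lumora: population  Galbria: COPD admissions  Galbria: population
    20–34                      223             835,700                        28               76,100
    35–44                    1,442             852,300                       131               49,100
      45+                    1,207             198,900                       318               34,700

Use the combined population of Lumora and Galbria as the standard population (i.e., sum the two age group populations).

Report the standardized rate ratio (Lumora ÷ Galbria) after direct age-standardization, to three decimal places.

Age-specific rates per 10,000 for Lumora: 2.67, 16.92, 60.68.
For Galbria: 3.68, 26.68, 91.64.
Combined standard total = 2,046,800; weights = 0.4455, 0.4404, 0.1141.
Lumora: 0.4455×2.67 + 0.4404×16.92 + 0.1141×60.68 = 15.5655 per 10,000.
Galbria: 0.4455×3.68 + 0.4404×26.68 + 0.1141×91.64 = 23.8480 per 10,000.
Ratio = 15.5655 ÷ 23.8480 = 0.65270.

0.653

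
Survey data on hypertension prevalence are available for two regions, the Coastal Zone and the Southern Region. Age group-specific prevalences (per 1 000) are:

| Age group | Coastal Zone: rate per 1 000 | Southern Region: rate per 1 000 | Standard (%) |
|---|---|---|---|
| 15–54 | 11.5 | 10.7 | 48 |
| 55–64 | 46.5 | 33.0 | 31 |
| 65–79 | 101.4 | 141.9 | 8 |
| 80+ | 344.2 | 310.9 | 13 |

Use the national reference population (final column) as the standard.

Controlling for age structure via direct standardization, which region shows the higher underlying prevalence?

Coastal Zone

Standard weights: 0.48, 0.31, 0.08, 0.13.
The Coastal Zone: 0.4800×11.5 + 0.3100×46.5 + 0.0800×101.4 + 0.1300×344.2 = 72.7930 per 1 000.
The Southern Region: 0.4800×10.7 + 0.3100×33.0 + 0.0800×141.9 + 0.1300×310.9 = 67.1350 per 1 000.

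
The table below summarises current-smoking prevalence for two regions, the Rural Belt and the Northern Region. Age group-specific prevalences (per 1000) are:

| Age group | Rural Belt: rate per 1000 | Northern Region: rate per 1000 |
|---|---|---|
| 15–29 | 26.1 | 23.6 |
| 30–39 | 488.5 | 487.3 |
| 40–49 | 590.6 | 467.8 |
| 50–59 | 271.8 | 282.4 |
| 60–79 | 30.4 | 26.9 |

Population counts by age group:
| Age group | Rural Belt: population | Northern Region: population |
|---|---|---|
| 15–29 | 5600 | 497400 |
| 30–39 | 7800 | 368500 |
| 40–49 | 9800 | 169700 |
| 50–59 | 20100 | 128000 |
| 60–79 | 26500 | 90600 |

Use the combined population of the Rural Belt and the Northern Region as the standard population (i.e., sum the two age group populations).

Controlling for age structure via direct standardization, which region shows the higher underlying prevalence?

Combined standard total = 1324000; weights = 0.3799, 0.2842, 0.1356, 0.1119, 0.0884.
The Rural Belt: 0.3799×26.1 + 0.2842×488.5 + 0.1356×590.6 + 0.1119×271.8 + 0.0884×30.4 = 261.9161 per 1000.
The Northern Region: 0.3799×23.6 + 0.2842×487.3 + 0.1356×467.8 + 0.1119×282.4 + 0.0884×26.9 = 244.8530 per 1000.
The crude rates (229.41 vs 246.59) would put the Northern Region higher, but that reflects its age composition; once standardized to a common age structure, the Rural Belt has the higher underlying rate.

Rural Belt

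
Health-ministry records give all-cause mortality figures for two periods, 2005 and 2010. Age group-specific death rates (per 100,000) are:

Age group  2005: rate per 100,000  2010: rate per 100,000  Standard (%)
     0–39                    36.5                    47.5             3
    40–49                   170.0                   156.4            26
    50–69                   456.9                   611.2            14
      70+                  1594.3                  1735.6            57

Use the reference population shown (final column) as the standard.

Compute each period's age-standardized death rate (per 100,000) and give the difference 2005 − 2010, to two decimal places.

Standard weights: 0.03, 0.26, 0.14, 0.57.
2005: 0.0300×36.5 + 0.2600×170.0 + 0.1400×456.9 + 0.5700×1594.3 = 1018.0120 per 100,000.
2010: 0.0300×47.5 + 0.2600×156.4 + 0.1400×611.2 + 0.5700×1735.6 = 1116.9490 per 100,000.
Difference = 1018.0120 − 1116.9490 = -98.9370.

-98.94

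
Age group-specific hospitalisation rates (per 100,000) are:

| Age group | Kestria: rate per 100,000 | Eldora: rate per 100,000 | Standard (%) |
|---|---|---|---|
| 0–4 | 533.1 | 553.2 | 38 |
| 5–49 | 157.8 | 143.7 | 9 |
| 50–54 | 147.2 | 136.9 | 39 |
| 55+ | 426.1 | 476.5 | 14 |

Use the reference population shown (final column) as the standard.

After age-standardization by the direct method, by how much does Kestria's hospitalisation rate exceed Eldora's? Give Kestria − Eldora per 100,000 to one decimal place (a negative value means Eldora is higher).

-9.4

Standard weights: 0.38, 0.09, 0.39, 0.14.
Kestria: 0.3800×533.1 + 0.0900×157.8 + 0.3900×147.2 + 0.1400×426.1 = 333.8420 per 100,000.
Eldora: 0.3800×553.2 + 0.0900×143.7 + 0.3900×136.9 + 0.1400×476.5 = 343.2500 per 100,000.
Difference = 333.8420 − 343.2500 = -9.4080.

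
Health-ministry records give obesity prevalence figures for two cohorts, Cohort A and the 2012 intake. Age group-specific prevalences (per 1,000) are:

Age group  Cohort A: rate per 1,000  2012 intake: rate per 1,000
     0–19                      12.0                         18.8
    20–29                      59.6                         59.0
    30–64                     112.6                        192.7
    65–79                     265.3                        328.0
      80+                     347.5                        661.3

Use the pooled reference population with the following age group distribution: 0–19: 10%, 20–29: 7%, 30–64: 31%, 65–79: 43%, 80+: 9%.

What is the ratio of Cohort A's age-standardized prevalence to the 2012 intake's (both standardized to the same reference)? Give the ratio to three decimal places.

Standard weights: 0.10, 0.07, 0.31, 0.43, 0.09.
Cohort A: 0.1000×12.0 + 0.0700×59.6 + 0.3100×112.6 + 0.4300×265.3 + 0.0900×347.5 = 185.6320 per 1,000.
The 2012 intake: 0.1000×18.8 + 0.0700×59.0 + 0.3100×192.7 + 0.4300×328.0 + 0.0900×661.3 = 266.3040 per 1,000.
Ratio = 185.6320 ÷ 266.3040 = 0.69707.

0.697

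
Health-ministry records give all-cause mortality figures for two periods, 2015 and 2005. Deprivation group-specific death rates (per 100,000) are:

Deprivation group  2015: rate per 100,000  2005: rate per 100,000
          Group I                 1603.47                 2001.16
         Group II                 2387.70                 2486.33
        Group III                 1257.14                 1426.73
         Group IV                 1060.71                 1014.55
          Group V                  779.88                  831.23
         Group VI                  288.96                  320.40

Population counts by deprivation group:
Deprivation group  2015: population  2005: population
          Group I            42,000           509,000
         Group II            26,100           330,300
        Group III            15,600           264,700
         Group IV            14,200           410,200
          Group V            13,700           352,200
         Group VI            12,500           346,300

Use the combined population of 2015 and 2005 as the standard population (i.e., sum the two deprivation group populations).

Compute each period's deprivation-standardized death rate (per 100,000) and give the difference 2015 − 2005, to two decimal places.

Combined standard total = 2,336,800; weights = 0.2358, 0.1525, 0.1200, 0.1816, 0.1566, 0.1535.
2015: 0.2358×1603.47 + 0.1525×2387.70 + 0.1200×1257.14 + 0.1816×1060.71 + 0.1566×779.88 + 0.1535×288.96 = 1252.1683 per 100,000.
2005: 0.2358×2001.16 + 0.1525×2486.33 + 0.1200×1426.73 + 0.1816×1014.55 + 0.1566×831.23 + 0.1535×320.40 = 1385.8102 per 100,000.
Difference = 1252.1683 − 1385.8102 = -133.6419.

-133.64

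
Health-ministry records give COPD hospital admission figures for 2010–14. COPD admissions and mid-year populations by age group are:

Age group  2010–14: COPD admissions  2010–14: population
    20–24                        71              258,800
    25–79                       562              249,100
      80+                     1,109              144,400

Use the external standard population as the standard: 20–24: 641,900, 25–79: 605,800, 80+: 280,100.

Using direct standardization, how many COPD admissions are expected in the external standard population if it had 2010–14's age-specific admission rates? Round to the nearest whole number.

Age-specific rates per 10,000 for 2010–14: 2.74, 22.56, 76.80.
Expected COPD admissions = Σ (standard pop × age-specific rate ÷ 10,000)
= 641,900×2.74/10,000 + 605,800×22.56/10,000 + 280,100×76.80/10,000
= 176.10 + 1366.76 + 2151.18 = 3694.04.

3694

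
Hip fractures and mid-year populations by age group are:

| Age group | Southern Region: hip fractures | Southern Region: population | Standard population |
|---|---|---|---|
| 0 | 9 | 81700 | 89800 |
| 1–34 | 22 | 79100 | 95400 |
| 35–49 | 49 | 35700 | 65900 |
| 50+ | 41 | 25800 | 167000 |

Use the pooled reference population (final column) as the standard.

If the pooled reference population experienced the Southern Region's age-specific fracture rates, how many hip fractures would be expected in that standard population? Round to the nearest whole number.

392

Age-specific rates per 100000 for the Southern Region: 11.02, 27.81, 137.25, 158.91.
Expected hip fractures = Σ (standard pop × age-specific rate ÷ 100000)
= 89800×11.02/100000 + 95400×27.81/100000 + 65900×137.25/100000 + 167000×158.91/100000
= 9.89 + 26.53 + 90.45 + 265.39 = 392.26.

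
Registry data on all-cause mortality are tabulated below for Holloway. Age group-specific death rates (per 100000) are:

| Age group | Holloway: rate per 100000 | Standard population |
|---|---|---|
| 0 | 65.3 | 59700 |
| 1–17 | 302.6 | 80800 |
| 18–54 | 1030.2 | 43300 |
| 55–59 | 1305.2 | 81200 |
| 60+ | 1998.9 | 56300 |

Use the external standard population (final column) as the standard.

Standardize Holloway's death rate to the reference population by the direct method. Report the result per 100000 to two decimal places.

Standard total = 321300; weights = 0.1858, 0.2515, 0.1348, 0.2527, 0.1752.
Standardized rate: 0.1858×65.3 + 0.2515×302.6 + 0.1348×1030.2 + 0.2527×1305.2 + 0.1752×1998.9 = 907.1785 per 100000.

907.18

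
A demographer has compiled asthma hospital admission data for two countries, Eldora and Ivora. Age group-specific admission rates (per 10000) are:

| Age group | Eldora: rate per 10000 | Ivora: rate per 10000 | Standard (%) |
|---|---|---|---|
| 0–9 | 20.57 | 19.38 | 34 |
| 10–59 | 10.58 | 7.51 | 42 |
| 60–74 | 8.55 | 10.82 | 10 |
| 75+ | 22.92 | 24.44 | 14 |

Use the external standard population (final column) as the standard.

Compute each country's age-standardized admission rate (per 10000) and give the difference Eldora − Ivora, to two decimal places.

Standard weights: 0.34, 0.42, 0.10, 0.14.
Eldora: 0.3400×20.57 + 0.4200×10.58 + 0.1000×8.55 + 0.1400×22.92 = 15.5012 per 10000.
Ivora: 0.3400×19.38 + 0.4200×7.51 + 0.1000×10.82 + 0.1400×24.44 = 14.2470 per 10000.
Difference = 15.5012 − 14.2470 = 1.2542.

1.25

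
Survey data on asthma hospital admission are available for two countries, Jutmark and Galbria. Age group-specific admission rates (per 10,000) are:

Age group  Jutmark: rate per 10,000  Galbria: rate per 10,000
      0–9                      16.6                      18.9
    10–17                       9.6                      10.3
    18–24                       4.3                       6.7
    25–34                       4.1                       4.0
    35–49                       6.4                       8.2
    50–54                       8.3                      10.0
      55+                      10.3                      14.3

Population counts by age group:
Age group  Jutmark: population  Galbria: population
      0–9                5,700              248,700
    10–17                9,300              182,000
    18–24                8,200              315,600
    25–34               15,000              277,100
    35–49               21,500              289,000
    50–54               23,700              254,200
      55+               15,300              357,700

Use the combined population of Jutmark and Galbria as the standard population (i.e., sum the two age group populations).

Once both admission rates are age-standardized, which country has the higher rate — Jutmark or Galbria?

Galbria

Combined standard total = 2,023,000; weights = 0.1258, 0.0946, 0.1601, 0.1444, 0.1535, 0.1374, 0.1844.
Jutmark: 0.1258×16.6 + 0.0946×9.6 + 0.1601×4.3 + 0.1444×4.1 + 0.1535×6.4 + 0.1374×8.3 + 0.1844×10.3 = 8.2972 per 10,000.
Galbria: 0.1258×18.9 + 0.0946×10.3 + 0.1601×6.7 + 0.1444×4.0 + 0.1535×8.2 + 0.1374×10.0 + 0.1844×14.3 = 10.2696 per 10,000.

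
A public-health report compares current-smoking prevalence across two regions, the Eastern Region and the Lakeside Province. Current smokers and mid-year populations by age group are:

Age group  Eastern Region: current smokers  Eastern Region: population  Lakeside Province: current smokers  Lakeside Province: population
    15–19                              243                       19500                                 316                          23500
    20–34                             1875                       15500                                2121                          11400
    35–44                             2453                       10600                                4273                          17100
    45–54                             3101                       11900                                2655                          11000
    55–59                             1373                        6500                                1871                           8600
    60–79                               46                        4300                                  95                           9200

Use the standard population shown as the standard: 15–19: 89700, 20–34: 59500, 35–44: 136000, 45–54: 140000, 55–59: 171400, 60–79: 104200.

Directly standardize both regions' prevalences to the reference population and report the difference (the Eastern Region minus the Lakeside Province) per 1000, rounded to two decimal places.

-6.89

Age-specific rates per 1000 for the Eastern Region: 12.462, 120.968, 231.415, 260.588, 211.231, 10.698.
For the Lakeside Province: 13.447, 186.053, 249.883, 241.364, 217.558, 10.326.
Standard total = 700800; weights = 0.1280, 0.0849, 0.1941, 0.1998, 0.2446, 0.1487.
The Eastern Region: 0.1280×12.462 + 0.0849×120.968 + 0.1941×231.415 + 0.1998×260.588 + 0.2446×211.231 + 0.1487×10.698 = 162.0860 per 1000.
The Lakeside Province: 0.1280×13.447 + 0.0849×186.053 + 0.1941×249.883 + 0.1998×241.364 + 0.2446×217.558 + 0.1487×10.326 = 168.9737 per 1000.
Difference = 162.0860 − 168.9737 = -6.8877.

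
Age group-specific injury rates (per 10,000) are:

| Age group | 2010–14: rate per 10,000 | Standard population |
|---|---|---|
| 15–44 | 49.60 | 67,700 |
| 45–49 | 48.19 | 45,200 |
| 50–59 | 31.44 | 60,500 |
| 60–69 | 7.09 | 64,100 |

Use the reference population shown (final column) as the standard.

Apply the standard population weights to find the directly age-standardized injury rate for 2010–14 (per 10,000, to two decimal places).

33.23

Standard total = 237,500; weights = 0.2851, 0.1903, 0.2547, 0.2699.
Standardized rate: 0.2851×49.60 + 0.1903×48.19 + 0.2547×31.44 + 0.2699×7.09 = 33.2324 per 10,000.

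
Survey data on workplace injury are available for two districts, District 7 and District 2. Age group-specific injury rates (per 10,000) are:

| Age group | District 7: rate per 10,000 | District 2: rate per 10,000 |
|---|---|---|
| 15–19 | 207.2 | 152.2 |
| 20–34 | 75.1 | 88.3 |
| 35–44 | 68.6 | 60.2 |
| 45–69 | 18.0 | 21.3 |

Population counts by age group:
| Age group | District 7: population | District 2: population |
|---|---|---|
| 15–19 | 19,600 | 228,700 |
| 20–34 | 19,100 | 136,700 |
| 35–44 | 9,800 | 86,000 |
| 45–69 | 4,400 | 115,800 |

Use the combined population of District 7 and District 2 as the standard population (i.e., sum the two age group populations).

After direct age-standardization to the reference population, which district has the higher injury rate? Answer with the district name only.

Combined standard total = 620,100; weights = 0.4004, 0.2512, 0.1545, 0.1938.
District 7: 0.4004×207.2 + 0.2512×75.1 + 0.1545×68.6 + 0.1938×18.0 = 115.9229 per 10,000.
District 2: 0.4004×152.2 + 0.2512×88.3 + 0.1545×60.2 + 0.1938×21.3 = 96.5583 per 10,000.

District 7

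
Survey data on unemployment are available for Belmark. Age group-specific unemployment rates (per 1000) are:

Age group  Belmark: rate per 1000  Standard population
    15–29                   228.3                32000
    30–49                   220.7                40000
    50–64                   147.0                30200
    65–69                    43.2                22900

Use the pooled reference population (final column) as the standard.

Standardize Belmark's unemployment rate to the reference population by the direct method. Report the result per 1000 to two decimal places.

Standard total = 125100; weights = 0.2558, 0.3197, 0.2414, 0.1831.
Standardized rate: 0.2558×228.3 + 0.3197×220.7 + 0.2414×147.0 + 0.1831×43.2 = 172.3604 per 1000.

172.36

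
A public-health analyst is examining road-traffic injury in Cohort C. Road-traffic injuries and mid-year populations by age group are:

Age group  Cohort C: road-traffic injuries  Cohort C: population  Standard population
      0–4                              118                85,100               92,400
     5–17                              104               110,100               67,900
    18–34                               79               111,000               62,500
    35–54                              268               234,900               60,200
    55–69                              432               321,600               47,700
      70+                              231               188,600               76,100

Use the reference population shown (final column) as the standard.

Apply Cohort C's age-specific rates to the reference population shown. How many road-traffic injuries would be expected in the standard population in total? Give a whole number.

Age-specific rates per 100,000 for Cohort C: 138.66, 94.46, 71.17, 114.09, 134.33, 122.48.
Expected road-traffic injuries = Σ (standard pop × age-specific rate ÷ 100,000)
= 92,400×138.66/100,000 + 67,900×94.46/100,000 + 62,500×71.17/100,000 + 60,200×114.09/100,000 + 47,700×134.33/100,000 + 76,100×122.48/100,000
= 128.12 + 64.14 + 44.48 + 68.68 + 64.07 + 93.21 = 462.71.

463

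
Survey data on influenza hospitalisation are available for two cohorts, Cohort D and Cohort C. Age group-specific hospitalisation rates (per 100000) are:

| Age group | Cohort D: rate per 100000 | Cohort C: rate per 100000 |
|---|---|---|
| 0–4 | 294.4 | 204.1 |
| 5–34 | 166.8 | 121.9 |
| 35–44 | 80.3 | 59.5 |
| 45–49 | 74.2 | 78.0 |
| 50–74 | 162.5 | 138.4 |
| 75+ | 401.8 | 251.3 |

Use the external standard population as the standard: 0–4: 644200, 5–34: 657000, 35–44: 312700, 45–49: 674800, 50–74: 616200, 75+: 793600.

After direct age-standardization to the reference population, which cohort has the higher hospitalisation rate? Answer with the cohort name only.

Standard total = 3698500; weights = 0.1742, 0.1776, 0.0845, 0.1825, 0.1666, 0.2146.
Cohort D: 0.1742×294.4 + 0.1776×166.8 + 0.0845×80.3 + 0.1825×74.2 + 0.1666×162.5 + 0.2146×401.8 = 214.5251 per 100000.
Cohort C: 0.1742×204.1 + 0.1776×121.9 + 0.0845×59.5 + 0.1825×78.0 + 0.1666×138.4 + 0.2146×251.3 = 153.4469 per 100000.

Cohort D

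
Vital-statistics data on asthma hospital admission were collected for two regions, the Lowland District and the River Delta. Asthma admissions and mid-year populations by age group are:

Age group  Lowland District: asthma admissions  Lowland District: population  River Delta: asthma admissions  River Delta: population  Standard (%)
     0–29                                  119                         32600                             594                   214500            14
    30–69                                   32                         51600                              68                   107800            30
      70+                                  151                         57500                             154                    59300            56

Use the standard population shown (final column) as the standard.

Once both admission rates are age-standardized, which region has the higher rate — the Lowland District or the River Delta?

Age-specific rates per 10000 for the Lowland District: 36.50, 6.20, 26.26.
For the River Delta: 27.69, 6.31, 25.97.
Standard weights: 0.14, 0.30, 0.56.
The Lowland District: 0.1400×36.50 + 0.3000×6.20 + 0.5600×26.26 = 21.6770 per 10000.
The River Delta: 0.1400×27.69 + 0.3000×6.31 + 0.5600×25.97 = 20.3123 per 10000.
The crude rates (21.31 vs 21.38) would put the River Delta higher, but that reflects its age composition; once standardized to a common age structure, the Lowland District has the higher underlying rate.

Lowland District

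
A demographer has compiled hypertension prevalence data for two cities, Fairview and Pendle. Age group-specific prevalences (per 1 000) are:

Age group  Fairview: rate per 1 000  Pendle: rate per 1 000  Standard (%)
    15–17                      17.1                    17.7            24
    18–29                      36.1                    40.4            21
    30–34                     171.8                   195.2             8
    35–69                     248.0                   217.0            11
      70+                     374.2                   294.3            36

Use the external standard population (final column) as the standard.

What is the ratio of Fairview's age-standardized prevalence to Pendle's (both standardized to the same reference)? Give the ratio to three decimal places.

1.185

Standard weights: 0.24, 0.21, 0.08, 0.11, 0.36.
Fairview: 0.2400×17.1 + 0.2100×36.1 + 0.0800×171.8 + 0.1100×248.0 + 0.3600×374.2 = 187.4210 per 1 000.
Pendle: 0.2400×17.7 + 0.2100×40.4 + 0.0800×195.2 + 0.1100×217.0 + 0.3600×294.3 = 158.1660 per 1 000.
Ratio = 187.4210 ÷ 158.1660 = 1.18496.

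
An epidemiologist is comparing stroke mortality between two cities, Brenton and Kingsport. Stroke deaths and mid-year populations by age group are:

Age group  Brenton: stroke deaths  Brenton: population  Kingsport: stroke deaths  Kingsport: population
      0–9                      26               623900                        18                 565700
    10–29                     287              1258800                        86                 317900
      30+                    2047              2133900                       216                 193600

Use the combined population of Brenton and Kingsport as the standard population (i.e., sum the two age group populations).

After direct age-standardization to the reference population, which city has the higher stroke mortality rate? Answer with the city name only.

Kingsport

Age-specific rates per 100000 for Brenton: 4.17, 22.80, 95.93.
For Kingsport: 3.18, 27.05, 111.57.
Combined standard total = 5093800; weights = 0.2335, 0.3095, 0.4569.
Brenton: 0.2335×4.17 + 0.3095×22.80 + 0.4569×95.93 = 51.8625 per 100000.
Kingsport: 0.2335×3.18 + 0.3095×27.05 + 0.4569×111.57 = 60.0963 per 100000.
The crude rates (58.76 vs 29.71) would put Brenton higher, but that reflects its age composition; once standardized to a common age structure, Kingsport has the higher underlying rate.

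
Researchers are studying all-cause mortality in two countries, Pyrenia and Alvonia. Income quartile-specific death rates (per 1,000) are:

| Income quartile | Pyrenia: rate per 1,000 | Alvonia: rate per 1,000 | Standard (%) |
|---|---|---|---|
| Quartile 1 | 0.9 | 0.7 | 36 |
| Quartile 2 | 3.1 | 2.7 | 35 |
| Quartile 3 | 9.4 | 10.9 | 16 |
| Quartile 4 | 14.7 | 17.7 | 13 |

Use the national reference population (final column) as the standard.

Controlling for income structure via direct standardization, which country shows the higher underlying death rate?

Alvonia

Standard weights: 0.36, 0.35, 0.16, 0.13.
Pyrenia: 0.3600×0.9 + 0.3500×3.1 + 0.1600×9.4 + 0.1300×14.7 = 4.8240 per 1,000.
Alvonia: 0.3600×0.7 + 0.3500×2.7 + 0.1600×10.9 + 0.1300×17.7 = 5.2420 per 1,000.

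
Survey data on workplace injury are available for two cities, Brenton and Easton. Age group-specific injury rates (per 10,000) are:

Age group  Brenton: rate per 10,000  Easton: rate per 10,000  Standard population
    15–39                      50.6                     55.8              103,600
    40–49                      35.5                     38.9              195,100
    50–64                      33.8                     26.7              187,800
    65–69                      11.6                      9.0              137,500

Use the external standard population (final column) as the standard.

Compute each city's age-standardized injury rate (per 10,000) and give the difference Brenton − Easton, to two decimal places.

Standard total = 624,000; weights = 0.1660, 0.3127, 0.3010, 0.2204.
Brenton: 0.1660×50.6 + 0.3127×35.5 + 0.3010×33.8 + 0.2204×11.6 = 32.2289 per 10,000.
Easton: 0.1660×55.8 + 0.3127×38.9 + 0.3010×26.7 + 0.2204×9.0 = 31.4456 per 10,000.
Difference = 32.2289 − 31.4456 = 0.7834.

0.78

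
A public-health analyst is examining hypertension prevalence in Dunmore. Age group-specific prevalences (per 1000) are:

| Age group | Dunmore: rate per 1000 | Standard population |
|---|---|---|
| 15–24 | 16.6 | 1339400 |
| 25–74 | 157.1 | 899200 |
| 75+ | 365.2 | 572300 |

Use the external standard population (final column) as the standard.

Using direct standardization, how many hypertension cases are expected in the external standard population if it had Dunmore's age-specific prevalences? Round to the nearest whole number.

Expected hypertension cases = Σ (standard pop × age-specific rate ÷ 1000)
= 1339400×16.6/1000 + 899200×157.1/1000 + 572300×365.2/1000
= 22234.04 + 141264.32 + 209003.96 = 372502.32.

372502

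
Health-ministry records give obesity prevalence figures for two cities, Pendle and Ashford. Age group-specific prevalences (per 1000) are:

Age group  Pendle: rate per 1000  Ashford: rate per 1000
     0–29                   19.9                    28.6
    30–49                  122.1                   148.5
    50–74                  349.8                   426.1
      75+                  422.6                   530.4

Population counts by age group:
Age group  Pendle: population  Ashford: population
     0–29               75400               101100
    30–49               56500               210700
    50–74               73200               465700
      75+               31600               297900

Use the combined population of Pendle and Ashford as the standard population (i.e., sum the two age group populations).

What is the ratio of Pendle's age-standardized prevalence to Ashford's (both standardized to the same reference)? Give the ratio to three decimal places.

Combined standard total = 1312100; weights = 0.1345, 0.2036, 0.4107, 0.2511.
Pendle: 0.1345×19.9 + 0.2036×122.1 + 0.4107×349.8 + 0.2511×422.6 = 277.3351 per 1000.
Ashford: 0.1345×28.6 + 0.2036×148.5 + 0.4107×426.1 + 0.2511×530.4 = 342.2904 per 1000.
Ratio = 277.3351 ÷ 342.2904 = 0.81023.

0.810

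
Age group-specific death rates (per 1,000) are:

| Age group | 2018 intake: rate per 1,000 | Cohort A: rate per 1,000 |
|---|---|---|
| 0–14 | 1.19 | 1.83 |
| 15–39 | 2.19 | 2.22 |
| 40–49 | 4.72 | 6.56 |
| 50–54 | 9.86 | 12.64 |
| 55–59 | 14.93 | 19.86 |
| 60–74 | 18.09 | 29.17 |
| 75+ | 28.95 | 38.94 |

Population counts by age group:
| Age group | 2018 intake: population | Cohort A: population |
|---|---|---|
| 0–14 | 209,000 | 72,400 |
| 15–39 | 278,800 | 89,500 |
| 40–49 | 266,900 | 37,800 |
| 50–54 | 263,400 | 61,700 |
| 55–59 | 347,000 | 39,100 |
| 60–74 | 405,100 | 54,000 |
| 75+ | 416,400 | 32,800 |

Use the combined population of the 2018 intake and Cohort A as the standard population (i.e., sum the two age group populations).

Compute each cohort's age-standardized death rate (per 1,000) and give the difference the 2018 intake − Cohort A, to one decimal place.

-5.1

Combined standard total = 2,573,900; weights = 0.1093, 0.1431, 0.1184, 0.1263, 0.1500, 0.1784, 0.1745.
The 2018 intake: 0.1093×1.19 + 0.1431×2.19 + 0.1184×4.72 + 0.1263×9.86 + 0.1500×14.93 + 0.1784×18.09 + 0.1745×28.95 = 12.7662 per 1,000.
Cohort A: 0.1093×1.83 + 0.1431×2.22 + 0.1184×6.56 + 0.1263×12.64 + 0.1500×19.86 + 0.1784×29.17 + 0.1745×38.94 = 17.8688 per 1,000.
Difference = 12.7662 − 17.8688 = -5.1025.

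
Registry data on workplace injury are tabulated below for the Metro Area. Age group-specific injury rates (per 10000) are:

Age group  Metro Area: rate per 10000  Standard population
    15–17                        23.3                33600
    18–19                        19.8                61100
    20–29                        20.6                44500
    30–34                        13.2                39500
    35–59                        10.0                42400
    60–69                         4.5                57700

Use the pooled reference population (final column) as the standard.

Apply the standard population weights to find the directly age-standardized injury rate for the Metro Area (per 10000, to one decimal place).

14.8

Standard total = 278800; weights = 0.1205, 0.2192, 0.1596, 0.1417, 0.1521, 0.2070.
Standardized rate: 0.1205×23.3 + 0.2192×19.8 + 0.1596×20.6 + 0.1417×13.2 + 0.1521×10.0 + 0.2070×4.5 = 14.7576 per 10000.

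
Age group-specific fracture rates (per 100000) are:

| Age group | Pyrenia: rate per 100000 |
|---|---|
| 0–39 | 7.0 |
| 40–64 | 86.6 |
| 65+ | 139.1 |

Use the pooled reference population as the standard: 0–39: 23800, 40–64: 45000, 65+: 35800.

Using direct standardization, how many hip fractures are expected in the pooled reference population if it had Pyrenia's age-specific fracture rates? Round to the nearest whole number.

Expected hip fractures = Σ (standard pop × age-specific rate ÷ 100000)
= 23800×7.0/100000 + 45000×86.6/100000 + 35800×139.1/100000
= 1.67 + 38.97 + 49.80 = 90.43.

90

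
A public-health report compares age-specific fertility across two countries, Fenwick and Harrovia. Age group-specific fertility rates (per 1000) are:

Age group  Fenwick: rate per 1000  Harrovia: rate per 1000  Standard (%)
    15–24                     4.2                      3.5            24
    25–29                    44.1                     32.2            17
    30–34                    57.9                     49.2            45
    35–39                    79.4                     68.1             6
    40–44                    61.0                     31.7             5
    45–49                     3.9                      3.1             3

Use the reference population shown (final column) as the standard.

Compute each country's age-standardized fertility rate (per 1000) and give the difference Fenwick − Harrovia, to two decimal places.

8.27

Standard weights: 0.24, 0.17, 0.45, 0.06, 0.05, 0.03.
Fenwick: 0.2400×4.2 + 0.1700×44.1 + 0.4500×57.9 + 0.0600×79.4 + 0.0500×61.0 + 0.0300×3.9 = 42.4910 per 1000.
Harrovia: 0.2400×3.5 + 0.1700×32.2 + 0.4500×49.2 + 0.0600×68.1 + 0.0500×31.7 + 0.0300×3.1 = 34.2180 per 1000.
Difference = 42.4910 − 34.2180 = 8.2730.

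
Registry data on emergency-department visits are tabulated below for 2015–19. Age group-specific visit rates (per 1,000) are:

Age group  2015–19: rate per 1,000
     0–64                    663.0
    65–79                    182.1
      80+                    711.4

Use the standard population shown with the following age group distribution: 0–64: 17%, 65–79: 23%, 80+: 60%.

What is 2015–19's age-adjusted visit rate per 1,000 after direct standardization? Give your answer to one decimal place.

Standard weights: 0.17, 0.23, 0.60.
Standardized rate: 0.1700×663.0 + 0.2300×182.1 + 0.6000×711.4 = 581.4330 per 1,000.

581.4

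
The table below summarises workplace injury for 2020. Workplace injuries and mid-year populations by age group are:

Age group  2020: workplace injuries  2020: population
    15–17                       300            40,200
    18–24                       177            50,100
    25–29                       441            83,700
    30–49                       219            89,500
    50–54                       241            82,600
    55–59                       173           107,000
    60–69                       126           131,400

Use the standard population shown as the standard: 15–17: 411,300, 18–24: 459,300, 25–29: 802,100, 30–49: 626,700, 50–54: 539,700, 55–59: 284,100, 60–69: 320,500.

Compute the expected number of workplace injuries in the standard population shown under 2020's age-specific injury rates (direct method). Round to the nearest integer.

Age-specific rates per 10,000 for 2020: 74.63, 35.33, 52.69, 24.47, 29.18, 16.17, 9.59.
Expected workplace injuries = Σ (standard pop × age-specific rate ÷ 10,000)
= 411,300×74.63/10,000 + 459,300×35.33/10,000 + 802,100×52.69/10,000 + 626,700×24.47/10,000 + 539,700×29.18/10,000 + 284,100×16.17/10,000 + 320,500×9.59/10,000
= 3069.40 + 1622.68 + 4226.12 + 1533.49 + 1574.67 + 459.34 + 307.33 = 12793.02.

12793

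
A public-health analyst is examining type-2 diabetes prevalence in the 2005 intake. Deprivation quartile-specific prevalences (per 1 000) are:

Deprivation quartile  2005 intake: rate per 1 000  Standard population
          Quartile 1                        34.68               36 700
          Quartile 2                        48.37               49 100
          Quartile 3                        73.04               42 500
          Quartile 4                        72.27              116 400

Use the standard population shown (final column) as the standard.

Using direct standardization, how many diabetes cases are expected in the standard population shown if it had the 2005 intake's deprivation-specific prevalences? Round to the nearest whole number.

Expected diabetes cases = Σ (standard pop × deprivation-specific rate ÷ 1 000)
= 36 700×34.68/1 000 + 49 100×48.37/1 000 + 42 500×73.04/1 000 + 116 400×72.27/1 000
= 1272.76 + 2374.97 + 3104.20 + 8412.23 = 15164.15.

15164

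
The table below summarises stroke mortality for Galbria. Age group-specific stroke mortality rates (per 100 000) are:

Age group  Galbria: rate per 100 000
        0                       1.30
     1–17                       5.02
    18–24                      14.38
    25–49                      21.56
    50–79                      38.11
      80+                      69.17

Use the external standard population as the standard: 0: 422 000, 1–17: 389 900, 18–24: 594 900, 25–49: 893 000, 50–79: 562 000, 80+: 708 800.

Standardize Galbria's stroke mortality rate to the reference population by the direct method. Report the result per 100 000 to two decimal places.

Standard total = 3 570 600; weights = 0.1182, 0.1092, 0.1666, 0.2501, 0.1574, 0.1985.
Standardized rate: 0.1182×1.30 + 0.1092×5.02 + 0.1666×14.38 + 0.2501×21.56 + 0.1574×38.11 + 0.1985×69.17 = 28.2191 per 100 000.

28.22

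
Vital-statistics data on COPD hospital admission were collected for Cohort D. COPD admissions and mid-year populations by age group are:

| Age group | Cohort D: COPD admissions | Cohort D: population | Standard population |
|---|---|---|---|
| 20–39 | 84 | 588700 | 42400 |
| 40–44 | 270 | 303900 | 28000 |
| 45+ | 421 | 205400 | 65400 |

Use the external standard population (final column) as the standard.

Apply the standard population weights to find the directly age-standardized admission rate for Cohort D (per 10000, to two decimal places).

12.15

Age-specific rates per 10000 for Cohort D: 1.43, 8.88, 20.50.
Standard total = 135800; weights = 0.3122, 0.2062, 0.4816.
Standardized rate: 0.3122×1.43 + 0.2062×8.88 + 0.4816×20.50 = 12.1483 per 10000.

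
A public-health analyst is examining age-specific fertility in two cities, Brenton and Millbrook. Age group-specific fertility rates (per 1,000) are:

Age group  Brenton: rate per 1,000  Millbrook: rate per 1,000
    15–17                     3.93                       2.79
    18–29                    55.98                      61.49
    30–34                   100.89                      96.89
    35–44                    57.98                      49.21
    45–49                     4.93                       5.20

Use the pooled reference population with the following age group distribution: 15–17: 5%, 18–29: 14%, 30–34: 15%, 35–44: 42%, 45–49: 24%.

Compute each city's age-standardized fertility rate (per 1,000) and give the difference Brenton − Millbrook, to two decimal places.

3.50

Standard weights: 0.05, 0.14, 0.15, 0.42, 0.24.
Brenton: 0.0500×3.93 + 0.1400×55.98 + 0.1500×100.89 + 0.4200×57.98 + 0.2400×4.93 = 48.7020 per 1,000.
Millbrook: 0.0500×2.79 + 0.1400×61.49 + 0.1500×96.89 + 0.4200×49.21 + 0.2400×5.20 = 45.1978 per 1,000.
Difference = 48.7020 − 45.1978 = 3.5042.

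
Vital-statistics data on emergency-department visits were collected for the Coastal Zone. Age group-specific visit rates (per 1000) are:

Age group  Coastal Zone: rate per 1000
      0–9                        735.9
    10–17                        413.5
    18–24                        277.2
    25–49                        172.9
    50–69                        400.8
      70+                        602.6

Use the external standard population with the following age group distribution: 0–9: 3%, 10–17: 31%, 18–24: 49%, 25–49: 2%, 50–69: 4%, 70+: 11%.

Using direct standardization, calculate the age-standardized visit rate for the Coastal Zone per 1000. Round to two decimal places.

Standard weights: 0.03, 0.31, 0.49, 0.02, 0.04, 0.11.
Standardized rate: 0.0300×735.9 + 0.3100×413.5 + 0.4900×277.2 + 0.0200×172.9 + 0.0400×400.8 + 0.1100×602.6 = 371.8660 per 1000.

371.87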